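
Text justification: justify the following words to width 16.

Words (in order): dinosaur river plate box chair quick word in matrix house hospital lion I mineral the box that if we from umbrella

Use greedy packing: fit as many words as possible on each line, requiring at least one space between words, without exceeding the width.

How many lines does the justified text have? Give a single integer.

Line 1: ['dinosaur', 'river'] (min_width=14, slack=2)
Line 2: ['plate', 'box', 'chair'] (min_width=15, slack=1)
Line 3: ['quick', 'word', 'in'] (min_width=13, slack=3)
Line 4: ['matrix', 'house'] (min_width=12, slack=4)
Line 5: ['hospital', 'lion', 'I'] (min_width=15, slack=1)
Line 6: ['mineral', 'the', 'box'] (min_width=15, slack=1)
Line 7: ['that', 'if', 'we', 'from'] (min_width=15, slack=1)
Line 8: ['umbrella'] (min_width=8, slack=8)
Total lines: 8

Answer: 8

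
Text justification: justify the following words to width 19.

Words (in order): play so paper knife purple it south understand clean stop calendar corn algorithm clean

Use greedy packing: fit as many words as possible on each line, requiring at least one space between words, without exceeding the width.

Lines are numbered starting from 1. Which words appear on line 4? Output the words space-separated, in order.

Line 1: ['play', 'so', 'paper', 'knife'] (min_width=19, slack=0)
Line 2: ['purple', 'it', 'south'] (min_width=15, slack=4)
Line 3: ['understand', 'clean'] (min_width=16, slack=3)
Line 4: ['stop', 'calendar', 'corn'] (min_width=18, slack=1)
Line 5: ['algorithm', 'clean'] (min_width=15, slack=4)

Answer: stop calendar corn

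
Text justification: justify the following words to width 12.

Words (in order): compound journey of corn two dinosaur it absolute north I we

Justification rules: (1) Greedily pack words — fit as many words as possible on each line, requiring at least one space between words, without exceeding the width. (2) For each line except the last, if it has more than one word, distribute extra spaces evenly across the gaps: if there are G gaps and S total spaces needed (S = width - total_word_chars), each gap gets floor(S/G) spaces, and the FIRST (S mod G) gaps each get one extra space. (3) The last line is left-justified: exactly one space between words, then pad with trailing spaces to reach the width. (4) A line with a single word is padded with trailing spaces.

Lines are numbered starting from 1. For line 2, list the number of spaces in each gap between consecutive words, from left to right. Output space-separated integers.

Answer: 3

Derivation:
Line 1: ['compound'] (min_width=8, slack=4)
Line 2: ['journey', 'of'] (min_width=10, slack=2)
Line 3: ['corn', 'two'] (min_width=8, slack=4)
Line 4: ['dinosaur', 'it'] (min_width=11, slack=1)
Line 5: ['absolute'] (min_width=8, slack=4)
Line 6: ['north', 'I', 'we'] (min_width=10, slack=2)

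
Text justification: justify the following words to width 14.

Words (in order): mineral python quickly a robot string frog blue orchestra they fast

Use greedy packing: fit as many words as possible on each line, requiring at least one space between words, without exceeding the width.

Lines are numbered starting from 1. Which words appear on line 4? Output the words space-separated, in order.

Answer: frog blue

Derivation:
Line 1: ['mineral', 'python'] (min_width=14, slack=0)
Line 2: ['quickly', 'a'] (min_width=9, slack=5)
Line 3: ['robot', 'string'] (min_width=12, slack=2)
Line 4: ['frog', 'blue'] (min_width=9, slack=5)
Line 5: ['orchestra', 'they'] (min_width=14, slack=0)
Line 6: ['fast'] (min_width=4, slack=10)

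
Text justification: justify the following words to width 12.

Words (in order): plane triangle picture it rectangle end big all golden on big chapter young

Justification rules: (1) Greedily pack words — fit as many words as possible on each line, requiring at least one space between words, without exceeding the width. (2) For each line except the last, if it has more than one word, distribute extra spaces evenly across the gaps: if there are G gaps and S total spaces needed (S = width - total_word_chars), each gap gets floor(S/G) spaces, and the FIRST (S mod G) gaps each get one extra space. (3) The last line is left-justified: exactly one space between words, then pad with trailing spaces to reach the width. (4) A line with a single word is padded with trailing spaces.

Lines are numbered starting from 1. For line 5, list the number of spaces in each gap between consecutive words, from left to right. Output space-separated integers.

Line 1: ['plane'] (min_width=5, slack=7)
Line 2: ['triangle'] (min_width=8, slack=4)
Line 3: ['picture', 'it'] (min_width=10, slack=2)
Line 4: ['rectangle'] (min_width=9, slack=3)
Line 5: ['end', 'big', 'all'] (min_width=11, slack=1)
Line 6: ['golden', 'on'] (min_width=9, slack=3)
Line 7: ['big', 'chapter'] (min_width=11, slack=1)
Line 8: ['young'] (min_width=5, slack=7)

Answer: 2 1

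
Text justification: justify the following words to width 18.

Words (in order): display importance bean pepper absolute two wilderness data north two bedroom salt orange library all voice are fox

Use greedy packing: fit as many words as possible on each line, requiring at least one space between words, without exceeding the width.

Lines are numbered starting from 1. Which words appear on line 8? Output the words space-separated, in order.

Answer: are fox

Derivation:
Line 1: ['display', 'importance'] (min_width=18, slack=0)
Line 2: ['bean', 'pepper'] (min_width=11, slack=7)
Line 3: ['absolute', 'two'] (min_width=12, slack=6)
Line 4: ['wilderness', 'data'] (min_width=15, slack=3)
Line 5: ['north', 'two', 'bedroom'] (min_width=17, slack=1)
Line 6: ['salt', 'orange'] (min_width=11, slack=7)
Line 7: ['library', 'all', 'voice'] (min_width=17, slack=1)
Line 8: ['are', 'fox'] (min_width=7, slack=11)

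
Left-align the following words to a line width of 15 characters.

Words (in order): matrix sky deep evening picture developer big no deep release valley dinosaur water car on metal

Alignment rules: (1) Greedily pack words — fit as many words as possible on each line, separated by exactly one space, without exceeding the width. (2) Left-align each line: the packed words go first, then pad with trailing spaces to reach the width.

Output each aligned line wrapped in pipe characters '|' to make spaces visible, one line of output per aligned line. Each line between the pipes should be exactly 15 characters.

Answer: |matrix sky deep|
|evening picture|
|developer big  |
|no deep release|
|valley dinosaur|
|water car on   |
|metal          |

Derivation:
Line 1: ['matrix', 'sky', 'deep'] (min_width=15, slack=0)
Line 2: ['evening', 'picture'] (min_width=15, slack=0)
Line 3: ['developer', 'big'] (min_width=13, slack=2)
Line 4: ['no', 'deep', 'release'] (min_width=15, slack=0)
Line 5: ['valley', 'dinosaur'] (min_width=15, slack=0)
Line 6: ['water', 'car', 'on'] (min_width=12, slack=3)
Line 7: ['metal'] (min_width=5, slack=10)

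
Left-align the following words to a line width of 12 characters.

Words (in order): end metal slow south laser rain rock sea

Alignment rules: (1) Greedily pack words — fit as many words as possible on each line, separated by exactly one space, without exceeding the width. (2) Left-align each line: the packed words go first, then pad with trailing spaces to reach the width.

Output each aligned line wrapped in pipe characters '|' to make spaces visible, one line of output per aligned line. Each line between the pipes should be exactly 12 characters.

Line 1: ['end', 'metal'] (min_width=9, slack=3)
Line 2: ['slow', 'south'] (min_width=10, slack=2)
Line 3: ['laser', 'rain'] (min_width=10, slack=2)
Line 4: ['rock', 'sea'] (min_width=8, slack=4)

Answer: |end metal   |
|slow south  |
|laser rain  |
|rock sea    |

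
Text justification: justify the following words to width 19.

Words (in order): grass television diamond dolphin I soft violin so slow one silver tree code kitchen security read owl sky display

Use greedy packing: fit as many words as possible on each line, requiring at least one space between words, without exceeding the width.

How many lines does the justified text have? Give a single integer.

Answer: 7

Derivation:
Line 1: ['grass', 'television'] (min_width=16, slack=3)
Line 2: ['diamond', 'dolphin', 'I'] (min_width=17, slack=2)
Line 3: ['soft', 'violin', 'so', 'slow'] (min_width=19, slack=0)
Line 4: ['one', 'silver', 'tree'] (min_width=15, slack=4)
Line 5: ['code', 'kitchen'] (min_width=12, slack=7)
Line 6: ['security', 'read', 'owl'] (min_width=17, slack=2)
Line 7: ['sky', 'display'] (min_width=11, slack=8)
Total lines: 7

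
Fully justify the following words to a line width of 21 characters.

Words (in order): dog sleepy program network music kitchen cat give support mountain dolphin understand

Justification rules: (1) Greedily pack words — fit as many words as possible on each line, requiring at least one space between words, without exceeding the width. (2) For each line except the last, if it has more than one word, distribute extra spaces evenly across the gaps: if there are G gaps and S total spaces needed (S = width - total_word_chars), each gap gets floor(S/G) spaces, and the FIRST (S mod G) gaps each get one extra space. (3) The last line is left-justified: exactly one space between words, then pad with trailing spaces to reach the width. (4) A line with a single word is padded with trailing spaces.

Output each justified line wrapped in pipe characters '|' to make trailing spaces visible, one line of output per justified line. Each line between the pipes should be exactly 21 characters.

Line 1: ['dog', 'sleepy', 'program'] (min_width=18, slack=3)
Line 2: ['network', 'music', 'kitchen'] (min_width=21, slack=0)
Line 3: ['cat', 'give', 'support'] (min_width=16, slack=5)
Line 4: ['mountain', 'dolphin'] (min_width=16, slack=5)
Line 5: ['understand'] (min_width=10, slack=11)

Answer: |dog   sleepy  program|
|network music kitchen|
|cat    give   support|
|mountain      dolphin|
|understand           |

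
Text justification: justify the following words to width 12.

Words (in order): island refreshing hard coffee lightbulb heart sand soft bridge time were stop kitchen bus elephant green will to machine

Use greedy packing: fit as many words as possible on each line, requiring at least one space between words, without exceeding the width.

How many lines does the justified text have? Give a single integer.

Line 1: ['island'] (min_width=6, slack=6)
Line 2: ['refreshing'] (min_width=10, slack=2)
Line 3: ['hard', 'coffee'] (min_width=11, slack=1)
Line 4: ['lightbulb'] (min_width=9, slack=3)
Line 5: ['heart', 'sand'] (min_width=10, slack=2)
Line 6: ['soft', 'bridge'] (min_width=11, slack=1)
Line 7: ['time', 'were'] (min_width=9, slack=3)
Line 8: ['stop', 'kitchen'] (min_width=12, slack=0)
Line 9: ['bus', 'elephant'] (min_width=12, slack=0)
Line 10: ['green', 'will'] (min_width=10, slack=2)
Line 11: ['to', 'machine'] (min_width=10, slack=2)
Total lines: 11

Answer: 11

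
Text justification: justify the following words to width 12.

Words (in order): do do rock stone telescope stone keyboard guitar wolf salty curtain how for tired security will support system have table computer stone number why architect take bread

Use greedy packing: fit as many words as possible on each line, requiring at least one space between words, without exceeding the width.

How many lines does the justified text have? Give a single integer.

Answer: 18

Derivation:
Line 1: ['do', 'do', 'rock'] (min_width=10, slack=2)
Line 2: ['stone'] (min_width=5, slack=7)
Line 3: ['telescope'] (min_width=9, slack=3)
Line 4: ['stone'] (min_width=5, slack=7)
Line 5: ['keyboard'] (min_width=8, slack=4)
Line 6: ['guitar', 'wolf'] (min_width=11, slack=1)
Line 7: ['salty'] (min_width=5, slack=7)
Line 8: ['curtain', 'how'] (min_width=11, slack=1)
Line 9: ['for', 'tired'] (min_width=9, slack=3)
Line 10: ['security'] (min_width=8, slack=4)
Line 11: ['will', 'support'] (min_width=12, slack=0)
Line 12: ['system', 'have'] (min_width=11, slack=1)
Line 13: ['table'] (min_width=5, slack=7)
Line 14: ['computer'] (min_width=8, slack=4)
Line 15: ['stone', 'number'] (min_width=12, slack=0)
Line 16: ['why'] (min_width=3, slack=9)
Line 17: ['architect'] (min_width=9, slack=3)
Line 18: ['take', 'bread'] (min_width=10, slack=2)
Total lines: 18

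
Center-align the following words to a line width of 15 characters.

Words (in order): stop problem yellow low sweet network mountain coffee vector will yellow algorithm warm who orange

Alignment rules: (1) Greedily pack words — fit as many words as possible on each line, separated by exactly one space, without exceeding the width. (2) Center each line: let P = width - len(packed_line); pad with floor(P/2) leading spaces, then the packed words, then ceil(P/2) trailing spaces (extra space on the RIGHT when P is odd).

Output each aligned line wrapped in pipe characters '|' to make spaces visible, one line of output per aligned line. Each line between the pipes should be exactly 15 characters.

Line 1: ['stop', 'problem'] (min_width=12, slack=3)
Line 2: ['yellow', 'low'] (min_width=10, slack=5)
Line 3: ['sweet', 'network'] (min_width=13, slack=2)
Line 4: ['mountain', 'coffee'] (min_width=15, slack=0)
Line 5: ['vector', 'will'] (min_width=11, slack=4)
Line 6: ['yellow'] (min_width=6, slack=9)
Line 7: ['algorithm', 'warm'] (min_width=14, slack=1)
Line 8: ['who', 'orange'] (min_width=10, slack=5)

Answer: | stop problem  |
|  yellow low   |
| sweet network |
|mountain coffee|
|  vector will  |
|    yellow     |
|algorithm warm |
|  who orange   |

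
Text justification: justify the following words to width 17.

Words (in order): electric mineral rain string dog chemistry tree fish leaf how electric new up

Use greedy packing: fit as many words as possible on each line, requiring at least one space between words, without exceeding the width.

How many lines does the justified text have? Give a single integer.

Line 1: ['electric', 'mineral'] (min_width=16, slack=1)
Line 2: ['rain', 'string', 'dog'] (min_width=15, slack=2)
Line 3: ['chemistry', 'tree'] (min_width=14, slack=3)
Line 4: ['fish', 'leaf', 'how'] (min_width=13, slack=4)
Line 5: ['electric', 'new', 'up'] (min_width=15, slack=2)
Total lines: 5

Answer: 5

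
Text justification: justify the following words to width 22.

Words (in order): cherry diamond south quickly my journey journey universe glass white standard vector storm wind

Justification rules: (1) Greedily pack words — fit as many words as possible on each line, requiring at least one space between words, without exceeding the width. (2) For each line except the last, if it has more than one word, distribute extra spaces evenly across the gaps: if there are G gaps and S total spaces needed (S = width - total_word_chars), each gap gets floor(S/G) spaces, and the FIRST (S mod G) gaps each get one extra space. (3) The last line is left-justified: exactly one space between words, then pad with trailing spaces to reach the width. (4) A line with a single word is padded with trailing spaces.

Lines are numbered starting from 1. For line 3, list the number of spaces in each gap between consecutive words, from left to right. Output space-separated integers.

Line 1: ['cherry', 'diamond', 'south'] (min_width=20, slack=2)
Line 2: ['quickly', 'my', 'journey'] (min_width=18, slack=4)
Line 3: ['journey', 'universe', 'glass'] (min_width=22, slack=0)
Line 4: ['white', 'standard', 'vector'] (min_width=21, slack=1)
Line 5: ['storm', 'wind'] (min_width=10, slack=12)

Answer: 1 1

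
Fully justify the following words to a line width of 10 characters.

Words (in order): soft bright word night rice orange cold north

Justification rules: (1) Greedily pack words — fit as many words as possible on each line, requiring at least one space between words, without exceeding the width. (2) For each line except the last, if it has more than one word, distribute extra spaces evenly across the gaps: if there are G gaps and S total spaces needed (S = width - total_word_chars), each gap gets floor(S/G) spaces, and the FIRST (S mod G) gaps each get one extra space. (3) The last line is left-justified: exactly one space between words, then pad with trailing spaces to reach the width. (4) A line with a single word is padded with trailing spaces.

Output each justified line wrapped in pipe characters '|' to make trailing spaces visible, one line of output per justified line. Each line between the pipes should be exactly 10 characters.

Answer: |soft      |
|bright    |
|word night|
|rice      |
|orange    |
|cold north|

Derivation:
Line 1: ['soft'] (min_width=4, slack=6)
Line 2: ['bright'] (min_width=6, slack=4)
Line 3: ['word', 'night'] (min_width=10, slack=0)
Line 4: ['rice'] (min_width=4, slack=6)
Line 5: ['orange'] (min_width=6, slack=4)
Line 6: ['cold', 'north'] (min_width=10, slack=0)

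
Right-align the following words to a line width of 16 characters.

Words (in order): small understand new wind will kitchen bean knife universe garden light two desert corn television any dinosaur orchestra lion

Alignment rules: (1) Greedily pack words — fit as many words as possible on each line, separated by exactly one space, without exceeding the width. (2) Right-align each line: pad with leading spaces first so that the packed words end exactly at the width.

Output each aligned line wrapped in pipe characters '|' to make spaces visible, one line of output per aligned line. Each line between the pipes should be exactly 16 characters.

Line 1: ['small', 'understand'] (min_width=16, slack=0)
Line 2: ['new', 'wind', 'will'] (min_width=13, slack=3)
Line 3: ['kitchen', 'bean'] (min_width=12, slack=4)
Line 4: ['knife', 'universe'] (min_width=14, slack=2)
Line 5: ['garden', 'light', 'two'] (min_width=16, slack=0)
Line 6: ['desert', 'corn'] (min_width=11, slack=5)
Line 7: ['television', 'any'] (min_width=14, slack=2)
Line 8: ['dinosaur'] (min_width=8, slack=8)
Line 9: ['orchestra', 'lion'] (min_width=14, slack=2)

Answer: |small understand|
|   new wind will|
|    kitchen bean|
|  knife universe|
|garden light two|
|     desert corn|
|  television any|
|        dinosaur|
|  orchestra lion|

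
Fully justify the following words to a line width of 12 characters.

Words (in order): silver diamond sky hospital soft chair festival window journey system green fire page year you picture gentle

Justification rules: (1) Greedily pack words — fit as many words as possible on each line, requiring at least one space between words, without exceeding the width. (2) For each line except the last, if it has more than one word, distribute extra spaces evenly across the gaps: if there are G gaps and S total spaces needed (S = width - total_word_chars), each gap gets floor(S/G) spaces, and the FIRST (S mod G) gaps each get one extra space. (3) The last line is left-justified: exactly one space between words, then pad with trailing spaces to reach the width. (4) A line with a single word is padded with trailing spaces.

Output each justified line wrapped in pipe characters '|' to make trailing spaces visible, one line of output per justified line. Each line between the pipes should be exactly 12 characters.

Line 1: ['silver'] (min_width=6, slack=6)
Line 2: ['diamond', 'sky'] (min_width=11, slack=1)
Line 3: ['hospital'] (min_width=8, slack=4)
Line 4: ['soft', 'chair'] (min_width=10, slack=2)
Line 5: ['festival'] (min_width=8, slack=4)
Line 6: ['window'] (min_width=6, slack=6)
Line 7: ['journey'] (min_width=7, slack=5)
Line 8: ['system', 'green'] (min_width=12, slack=0)
Line 9: ['fire', 'page'] (min_width=9, slack=3)
Line 10: ['year', 'you'] (min_width=8, slack=4)
Line 11: ['picture'] (min_width=7, slack=5)
Line 12: ['gentle'] (min_width=6, slack=6)

Answer: |silver      |
|diamond  sky|
|hospital    |
|soft   chair|
|festival    |
|window      |
|journey     |
|system green|
|fire    page|
|year     you|
|picture     |
|gentle      |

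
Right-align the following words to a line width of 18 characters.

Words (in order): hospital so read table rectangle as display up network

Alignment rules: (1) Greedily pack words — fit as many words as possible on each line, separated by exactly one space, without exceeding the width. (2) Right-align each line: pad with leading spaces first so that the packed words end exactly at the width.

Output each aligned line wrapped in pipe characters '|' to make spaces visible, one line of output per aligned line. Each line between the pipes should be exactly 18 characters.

Line 1: ['hospital', 'so', 'read'] (min_width=16, slack=2)
Line 2: ['table', 'rectangle', 'as'] (min_width=18, slack=0)
Line 3: ['display', 'up', 'network'] (min_width=18, slack=0)

Answer: |  hospital so read|
|table rectangle as|
|display up network|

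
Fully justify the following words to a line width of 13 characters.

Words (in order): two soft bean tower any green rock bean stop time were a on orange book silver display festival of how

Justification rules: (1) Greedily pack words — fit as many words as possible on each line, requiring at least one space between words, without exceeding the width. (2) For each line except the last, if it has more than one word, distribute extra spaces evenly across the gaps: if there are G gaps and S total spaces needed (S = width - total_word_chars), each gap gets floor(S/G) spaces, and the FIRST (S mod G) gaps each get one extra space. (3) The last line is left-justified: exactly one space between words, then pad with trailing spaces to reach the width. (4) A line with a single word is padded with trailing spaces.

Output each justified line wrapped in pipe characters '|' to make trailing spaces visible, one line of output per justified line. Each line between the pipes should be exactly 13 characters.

Line 1: ['two', 'soft', 'bean'] (min_width=13, slack=0)
Line 2: ['tower', 'any'] (min_width=9, slack=4)
Line 3: ['green', 'rock'] (min_width=10, slack=3)
Line 4: ['bean', 'stop'] (min_width=9, slack=4)
Line 5: ['time', 'were', 'a'] (min_width=11, slack=2)
Line 6: ['on', 'orange'] (min_width=9, slack=4)
Line 7: ['book', 'silver'] (min_width=11, slack=2)
Line 8: ['display'] (min_width=7, slack=6)
Line 9: ['festival', 'of'] (min_width=11, slack=2)
Line 10: ['how'] (min_width=3, slack=10)

Answer: |two soft bean|
|tower     any|
|green    rock|
|bean     stop|
|time  were  a|
|on     orange|
|book   silver|
|display      |
|festival   of|
|how          |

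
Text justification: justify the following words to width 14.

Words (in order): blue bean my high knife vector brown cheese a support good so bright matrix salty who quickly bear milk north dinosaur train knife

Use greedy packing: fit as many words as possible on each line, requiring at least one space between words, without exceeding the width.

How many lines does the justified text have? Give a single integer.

Answer: 11

Derivation:
Line 1: ['blue', 'bean', 'my'] (min_width=12, slack=2)
Line 2: ['high', 'knife'] (min_width=10, slack=4)
Line 3: ['vector', 'brown'] (min_width=12, slack=2)
Line 4: ['cheese', 'a'] (min_width=8, slack=6)
Line 5: ['support', 'good'] (min_width=12, slack=2)
Line 6: ['so', 'bright'] (min_width=9, slack=5)
Line 7: ['matrix', 'salty'] (min_width=12, slack=2)
Line 8: ['who', 'quickly'] (min_width=11, slack=3)
Line 9: ['bear', 'milk'] (min_width=9, slack=5)
Line 10: ['north', 'dinosaur'] (min_width=14, slack=0)
Line 11: ['train', 'knife'] (min_width=11, slack=3)
Total lines: 11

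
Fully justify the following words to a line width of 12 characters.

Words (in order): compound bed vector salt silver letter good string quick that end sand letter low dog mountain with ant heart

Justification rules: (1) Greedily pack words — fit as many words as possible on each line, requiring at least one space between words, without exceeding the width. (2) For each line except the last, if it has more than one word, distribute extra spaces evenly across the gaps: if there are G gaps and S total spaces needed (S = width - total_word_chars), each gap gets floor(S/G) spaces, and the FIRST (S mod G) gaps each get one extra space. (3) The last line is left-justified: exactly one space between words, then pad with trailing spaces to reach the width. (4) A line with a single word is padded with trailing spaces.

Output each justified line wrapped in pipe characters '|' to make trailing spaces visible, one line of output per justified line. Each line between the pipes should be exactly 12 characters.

Answer: |compound bed|
|vector  salt|
|silver      |
|letter  good|
|string quick|
|that     end|
|sand  letter|
|low      dog|
|mountain    |
|with     ant|
|heart       |

Derivation:
Line 1: ['compound', 'bed'] (min_width=12, slack=0)
Line 2: ['vector', 'salt'] (min_width=11, slack=1)
Line 3: ['silver'] (min_width=6, slack=6)
Line 4: ['letter', 'good'] (min_width=11, slack=1)
Line 5: ['string', 'quick'] (min_width=12, slack=0)
Line 6: ['that', 'end'] (min_width=8, slack=4)
Line 7: ['sand', 'letter'] (min_width=11, slack=1)
Line 8: ['low', 'dog'] (min_width=7, slack=5)
Line 9: ['mountain'] (min_width=8, slack=4)
Line 10: ['with', 'ant'] (min_width=8, slack=4)
Line 11: ['heart'] (min_width=5, slack=7)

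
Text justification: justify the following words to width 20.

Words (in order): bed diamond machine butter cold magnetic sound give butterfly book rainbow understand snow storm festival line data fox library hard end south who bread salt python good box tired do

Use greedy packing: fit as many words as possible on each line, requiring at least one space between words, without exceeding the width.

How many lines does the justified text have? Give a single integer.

Answer: 10

Derivation:
Line 1: ['bed', 'diamond', 'machine'] (min_width=19, slack=1)
Line 2: ['butter', 'cold', 'magnetic'] (min_width=20, slack=0)
Line 3: ['sound', 'give', 'butterfly'] (min_width=20, slack=0)
Line 4: ['book', 'rainbow'] (min_width=12, slack=8)
Line 5: ['understand', 'snow'] (min_width=15, slack=5)
Line 6: ['storm', 'festival', 'line'] (min_width=19, slack=1)
Line 7: ['data', 'fox', 'library'] (min_width=16, slack=4)
Line 8: ['hard', 'end', 'south', 'who'] (min_width=18, slack=2)
Line 9: ['bread', 'salt', 'python'] (min_width=17, slack=3)
Line 10: ['good', 'box', 'tired', 'do'] (min_width=17, slack=3)
Total lines: 10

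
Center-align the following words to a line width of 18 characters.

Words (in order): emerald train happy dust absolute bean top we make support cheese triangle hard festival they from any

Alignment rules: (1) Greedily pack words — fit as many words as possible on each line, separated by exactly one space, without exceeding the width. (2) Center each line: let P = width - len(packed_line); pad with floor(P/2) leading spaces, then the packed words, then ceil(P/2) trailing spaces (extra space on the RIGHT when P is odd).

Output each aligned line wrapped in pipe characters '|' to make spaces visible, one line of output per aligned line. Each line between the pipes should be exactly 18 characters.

Answer: |  emerald train   |
|    happy dust    |
|absolute bean top |
| we make support  |
| cheese triangle  |
|hard festival they|
|     from any     |

Derivation:
Line 1: ['emerald', 'train'] (min_width=13, slack=5)
Line 2: ['happy', 'dust'] (min_width=10, slack=8)
Line 3: ['absolute', 'bean', 'top'] (min_width=17, slack=1)
Line 4: ['we', 'make', 'support'] (min_width=15, slack=3)
Line 5: ['cheese', 'triangle'] (min_width=15, slack=3)
Line 6: ['hard', 'festival', 'they'] (min_width=18, slack=0)
Line 7: ['from', 'any'] (min_width=8, slack=10)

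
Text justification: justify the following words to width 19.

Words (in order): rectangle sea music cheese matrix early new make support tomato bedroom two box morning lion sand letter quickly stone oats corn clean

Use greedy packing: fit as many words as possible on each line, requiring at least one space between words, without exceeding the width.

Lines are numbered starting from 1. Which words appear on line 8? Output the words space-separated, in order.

Answer: clean

Derivation:
Line 1: ['rectangle', 'sea', 'music'] (min_width=19, slack=0)
Line 2: ['cheese', 'matrix', 'early'] (min_width=19, slack=0)
Line 3: ['new', 'make', 'support'] (min_width=16, slack=3)
Line 4: ['tomato', 'bedroom', 'two'] (min_width=18, slack=1)
Line 5: ['box', 'morning', 'lion'] (min_width=16, slack=3)
Line 6: ['sand', 'letter', 'quickly'] (min_width=19, slack=0)
Line 7: ['stone', 'oats', 'corn'] (min_width=15, slack=4)
Line 8: ['clean'] (min_width=5, slack=14)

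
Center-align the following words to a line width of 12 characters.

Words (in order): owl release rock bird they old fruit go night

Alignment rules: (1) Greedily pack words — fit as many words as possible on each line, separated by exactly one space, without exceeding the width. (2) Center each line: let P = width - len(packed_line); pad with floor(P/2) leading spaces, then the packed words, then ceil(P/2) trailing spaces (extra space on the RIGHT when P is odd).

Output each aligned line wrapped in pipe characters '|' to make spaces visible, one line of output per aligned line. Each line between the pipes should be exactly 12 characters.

Line 1: ['owl', 'release'] (min_width=11, slack=1)
Line 2: ['rock', 'bird'] (min_width=9, slack=3)
Line 3: ['they', 'old'] (min_width=8, slack=4)
Line 4: ['fruit', 'go'] (min_width=8, slack=4)
Line 5: ['night'] (min_width=5, slack=7)

Answer: |owl release |
| rock bird  |
|  they old  |
|  fruit go  |
|   night    |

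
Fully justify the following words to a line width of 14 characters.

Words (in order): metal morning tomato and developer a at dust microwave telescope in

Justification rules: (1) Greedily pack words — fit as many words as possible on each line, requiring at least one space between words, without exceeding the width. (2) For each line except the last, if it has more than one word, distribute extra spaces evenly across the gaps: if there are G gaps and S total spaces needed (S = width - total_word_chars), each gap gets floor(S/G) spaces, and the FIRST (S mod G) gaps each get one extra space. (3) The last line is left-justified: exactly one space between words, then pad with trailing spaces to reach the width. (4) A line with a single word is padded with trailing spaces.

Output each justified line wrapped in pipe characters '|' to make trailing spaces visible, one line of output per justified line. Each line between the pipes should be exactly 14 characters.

Answer: |metal  morning|
|tomato     and|
|developer a at|
|dust microwave|
|telescope in  |

Derivation:
Line 1: ['metal', 'morning'] (min_width=13, slack=1)
Line 2: ['tomato', 'and'] (min_width=10, slack=4)
Line 3: ['developer', 'a', 'at'] (min_width=14, slack=0)
Line 4: ['dust', 'microwave'] (min_width=14, slack=0)
Line 5: ['telescope', 'in'] (min_width=12, slack=2)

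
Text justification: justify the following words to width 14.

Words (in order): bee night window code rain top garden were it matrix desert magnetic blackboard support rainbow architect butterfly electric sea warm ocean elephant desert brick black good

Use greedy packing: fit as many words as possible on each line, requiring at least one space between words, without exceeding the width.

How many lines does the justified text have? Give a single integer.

Line 1: ['bee', 'night'] (min_width=9, slack=5)
Line 2: ['window', 'code'] (min_width=11, slack=3)
Line 3: ['rain', 'top'] (min_width=8, slack=6)
Line 4: ['garden', 'were', 'it'] (min_width=14, slack=0)
Line 5: ['matrix', 'desert'] (min_width=13, slack=1)
Line 6: ['magnetic'] (min_width=8, slack=6)
Line 7: ['blackboard'] (min_width=10, slack=4)
Line 8: ['support'] (min_width=7, slack=7)
Line 9: ['rainbow'] (min_width=7, slack=7)
Line 10: ['architect'] (min_width=9, slack=5)
Line 11: ['butterfly'] (min_width=9, slack=5)
Line 12: ['electric', 'sea'] (min_width=12, slack=2)
Line 13: ['warm', 'ocean'] (min_width=10, slack=4)
Line 14: ['elephant'] (min_width=8, slack=6)
Line 15: ['desert', 'brick'] (min_width=12, slack=2)
Line 16: ['black', 'good'] (min_width=10, slack=4)
Total lines: 16

Answer: 16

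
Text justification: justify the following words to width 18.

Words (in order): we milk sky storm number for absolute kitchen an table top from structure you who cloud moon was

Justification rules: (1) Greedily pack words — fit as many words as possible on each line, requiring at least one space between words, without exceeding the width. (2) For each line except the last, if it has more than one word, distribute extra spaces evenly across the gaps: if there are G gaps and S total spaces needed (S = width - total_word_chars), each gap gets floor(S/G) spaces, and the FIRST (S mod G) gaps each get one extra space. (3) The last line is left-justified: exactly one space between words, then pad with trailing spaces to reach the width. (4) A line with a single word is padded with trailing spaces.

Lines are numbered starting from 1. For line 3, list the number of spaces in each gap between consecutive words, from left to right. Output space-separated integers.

Answer: 3

Derivation:
Line 1: ['we', 'milk', 'sky', 'storm'] (min_width=17, slack=1)
Line 2: ['number', 'for'] (min_width=10, slack=8)
Line 3: ['absolute', 'kitchen'] (min_width=16, slack=2)
Line 4: ['an', 'table', 'top', 'from'] (min_width=17, slack=1)
Line 5: ['structure', 'you', 'who'] (min_width=17, slack=1)
Line 6: ['cloud', 'moon', 'was'] (min_width=14, slack=4)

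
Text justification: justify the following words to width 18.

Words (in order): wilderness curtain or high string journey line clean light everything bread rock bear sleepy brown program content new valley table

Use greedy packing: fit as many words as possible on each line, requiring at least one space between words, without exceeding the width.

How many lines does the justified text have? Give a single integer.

Answer: 8

Derivation:
Line 1: ['wilderness', 'curtain'] (min_width=18, slack=0)
Line 2: ['or', 'high', 'string'] (min_width=14, slack=4)
Line 3: ['journey', 'line', 'clean'] (min_width=18, slack=0)
Line 4: ['light', 'everything'] (min_width=16, slack=2)
Line 5: ['bread', 'rock', 'bear'] (min_width=15, slack=3)
Line 6: ['sleepy', 'brown'] (min_width=12, slack=6)
Line 7: ['program', 'content'] (min_width=15, slack=3)
Line 8: ['new', 'valley', 'table'] (min_width=16, slack=2)
Total lines: 8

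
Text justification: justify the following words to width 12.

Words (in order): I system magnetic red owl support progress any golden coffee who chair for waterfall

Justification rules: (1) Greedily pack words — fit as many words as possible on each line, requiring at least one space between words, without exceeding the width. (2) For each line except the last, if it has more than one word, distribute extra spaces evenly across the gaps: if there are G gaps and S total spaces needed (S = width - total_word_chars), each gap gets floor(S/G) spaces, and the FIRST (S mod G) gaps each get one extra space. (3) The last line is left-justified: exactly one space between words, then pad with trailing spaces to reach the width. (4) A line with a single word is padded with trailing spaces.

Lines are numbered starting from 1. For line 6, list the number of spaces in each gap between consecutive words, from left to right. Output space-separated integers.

Answer: 3

Derivation:
Line 1: ['I', 'system'] (min_width=8, slack=4)
Line 2: ['magnetic', 'red'] (min_width=12, slack=0)
Line 3: ['owl', 'support'] (min_width=11, slack=1)
Line 4: ['progress', 'any'] (min_width=12, slack=0)
Line 5: ['golden'] (min_width=6, slack=6)
Line 6: ['coffee', 'who'] (min_width=10, slack=2)
Line 7: ['chair', 'for'] (min_width=9, slack=3)
Line 8: ['waterfall'] (min_width=9, slack=3)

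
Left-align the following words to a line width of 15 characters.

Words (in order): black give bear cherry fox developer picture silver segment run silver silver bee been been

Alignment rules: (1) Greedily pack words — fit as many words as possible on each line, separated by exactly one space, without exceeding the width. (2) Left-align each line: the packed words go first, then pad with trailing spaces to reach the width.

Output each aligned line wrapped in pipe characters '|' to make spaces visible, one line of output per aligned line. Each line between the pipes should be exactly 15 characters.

Answer: |black give bear|
|cherry fox     |
|developer      |
|picture silver |
|segment run    |
|silver silver  |
|bee been been  |

Derivation:
Line 1: ['black', 'give', 'bear'] (min_width=15, slack=0)
Line 2: ['cherry', 'fox'] (min_width=10, slack=5)
Line 3: ['developer'] (min_width=9, slack=6)
Line 4: ['picture', 'silver'] (min_width=14, slack=1)
Line 5: ['segment', 'run'] (min_width=11, slack=4)
Line 6: ['silver', 'silver'] (min_width=13, slack=2)
Line 7: ['bee', 'been', 'been'] (min_width=13, slack=2)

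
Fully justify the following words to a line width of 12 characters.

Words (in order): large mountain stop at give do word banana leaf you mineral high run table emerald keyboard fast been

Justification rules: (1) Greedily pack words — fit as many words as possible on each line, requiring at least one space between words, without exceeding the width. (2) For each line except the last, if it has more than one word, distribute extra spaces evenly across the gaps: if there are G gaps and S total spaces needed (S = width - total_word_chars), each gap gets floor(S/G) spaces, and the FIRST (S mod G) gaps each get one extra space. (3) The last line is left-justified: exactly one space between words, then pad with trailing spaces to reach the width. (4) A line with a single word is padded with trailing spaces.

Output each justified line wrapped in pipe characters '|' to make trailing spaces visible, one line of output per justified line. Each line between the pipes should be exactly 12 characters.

Line 1: ['large'] (min_width=5, slack=7)
Line 2: ['mountain'] (min_width=8, slack=4)
Line 3: ['stop', 'at', 'give'] (min_width=12, slack=0)
Line 4: ['do', 'word'] (min_width=7, slack=5)
Line 5: ['banana', 'leaf'] (min_width=11, slack=1)
Line 6: ['you', 'mineral'] (min_width=11, slack=1)
Line 7: ['high', 'run'] (min_width=8, slack=4)
Line 8: ['table'] (min_width=5, slack=7)
Line 9: ['emerald'] (min_width=7, slack=5)
Line 10: ['keyboard'] (min_width=8, slack=4)
Line 11: ['fast', 'been'] (min_width=9, slack=3)

Answer: |large       |
|mountain    |
|stop at give|
|do      word|
|banana  leaf|
|you  mineral|
|high     run|
|table       |
|emerald     |
|keyboard    |
|fast been   |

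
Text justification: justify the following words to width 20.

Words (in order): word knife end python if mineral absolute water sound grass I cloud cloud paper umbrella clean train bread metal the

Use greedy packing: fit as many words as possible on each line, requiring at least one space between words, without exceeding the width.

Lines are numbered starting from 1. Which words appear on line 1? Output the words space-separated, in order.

Answer: word knife end

Derivation:
Line 1: ['word', 'knife', 'end'] (min_width=14, slack=6)
Line 2: ['python', 'if', 'mineral'] (min_width=17, slack=3)
Line 3: ['absolute', 'water', 'sound'] (min_width=20, slack=0)
Line 4: ['grass', 'I', 'cloud', 'cloud'] (min_width=19, slack=1)
Line 5: ['paper', 'umbrella', 'clean'] (min_width=20, slack=0)
Line 6: ['train', 'bread', 'metal'] (min_width=17, slack=3)
Line 7: ['the'] (min_width=3, slack=17)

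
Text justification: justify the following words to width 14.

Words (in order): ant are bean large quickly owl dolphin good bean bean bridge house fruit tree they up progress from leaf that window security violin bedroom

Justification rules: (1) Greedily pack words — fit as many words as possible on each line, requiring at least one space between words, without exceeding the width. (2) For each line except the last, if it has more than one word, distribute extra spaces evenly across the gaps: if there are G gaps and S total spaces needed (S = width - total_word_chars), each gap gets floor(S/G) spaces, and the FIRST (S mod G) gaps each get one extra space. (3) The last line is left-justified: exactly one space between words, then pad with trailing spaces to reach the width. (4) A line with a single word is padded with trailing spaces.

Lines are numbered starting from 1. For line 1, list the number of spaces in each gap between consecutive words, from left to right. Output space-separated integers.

Line 1: ['ant', 'are', 'bean'] (min_width=12, slack=2)
Line 2: ['large', 'quickly'] (min_width=13, slack=1)
Line 3: ['owl', 'dolphin'] (min_width=11, slack=3)
Line 4: ['good', 'bean', 'bean'] (min_width=14, slack=0)
Line 5: ['bridge', 'house'] (min_width=12, slack=2)
Line 6: ['fruit', 'tree'] (min_width=10, slack=4)
Line 7: ['they', 'up'] (min_width=7, slack=7)
Line 8: ['progress', 'from'] (min_width=13, slack=1)
Line 9: ['leaf', 'that'] (min_width=9, slack=5)
Line 10: ['window'] (min_width=6, slack=8)
Line 11: ['security'] (min_width=8, slack=6)
Line 12: ['violin', 'bedroom'] (min_width=14, slack=0)

Answer: 2 2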